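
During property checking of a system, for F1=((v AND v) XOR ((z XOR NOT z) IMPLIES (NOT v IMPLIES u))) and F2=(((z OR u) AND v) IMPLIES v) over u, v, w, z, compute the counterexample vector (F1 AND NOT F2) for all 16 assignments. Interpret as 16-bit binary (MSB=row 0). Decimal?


F1 = ((v AND v) XOR ((z XOR NOT z) IMPLIES (NOT v IMPLIES u)))
F2 = (((z OR u) AND v) IMPLIES v)
Counterexample to F1=>F2 is where F1=1 and F2=0.
Evaluate each row (bits = u,v,w,z, MSB first):
  row 0 [0000]: F1=0 F2=1 -> F1&~F2 -> 0
  row 1 [0001]: F1=0 F2=1 -> F1&~F2 -> 0
  row 2 [0010]: F1=0 F2=1 -> F1&~F2 -> 0
  row 3 [0011]: F1=0 F2=1 -> F1&~F2 -> 0
  row 4 [0100]: F1=0 F2=1 -> F1&~F2 -> 0
  row 5 [0101]: F1=0 F2=1 -> F1&~F2 -> 0
  row 6 [0110]: F1=0 F2=1 -> F1&~F2 -> 0
  row 7 [0111]: F1=0 F2=1 -> F1&~F2 -> 0
  row 8 [1000]: F1=1 F2=1 -> F1&~F2 -> 0
  row 9 [1001]: F1=1 F2=1 -> F1&~F2 -> 0
  row 10 [1010]: F1=1 F2=1 -> F1&~F2 -> 0
  row 11 [1011]: F1=1 F2=1 -> F1&~F2 -> 0
  row 12 [1100]: F1=0 F2=1 -> F1&~F2 -> 0
  row 13 [1101]: F1=0 F2=1 -> F1&~F2 -> 0
  row 14 [1110]: F1=0 F2=1 -> F1&~F2 -> 0
  row 15 [1111]: F1=0 F2=1 -> F1&~F2 -> 0
Full result column, 4 rows per line (u,v fixed per line; w,z runs 00..11 left to right):
  rows 0-3 [u,v=00]: 0000  = hex 0
  rows 4-7 [u,v=01]: 0000  = hex 0
  rows 8-11 [u,v=10]: 0000  = hex 0
  rows 12-15 [u,v=11]: 0000  = hex 0
Counterexample vector (row 0 .. row 15) = 0000000000000000
Output column grouped in 4s = 0000 0000 0000 0000 = 0x0000
Convert to decimal digit by digit (value = value*16 + digit):
  0 -> 0
  0*16 + 0 = 0
  0*16 + 0 = 0
  0*16 + 0 = 0
Decimal = 0

0


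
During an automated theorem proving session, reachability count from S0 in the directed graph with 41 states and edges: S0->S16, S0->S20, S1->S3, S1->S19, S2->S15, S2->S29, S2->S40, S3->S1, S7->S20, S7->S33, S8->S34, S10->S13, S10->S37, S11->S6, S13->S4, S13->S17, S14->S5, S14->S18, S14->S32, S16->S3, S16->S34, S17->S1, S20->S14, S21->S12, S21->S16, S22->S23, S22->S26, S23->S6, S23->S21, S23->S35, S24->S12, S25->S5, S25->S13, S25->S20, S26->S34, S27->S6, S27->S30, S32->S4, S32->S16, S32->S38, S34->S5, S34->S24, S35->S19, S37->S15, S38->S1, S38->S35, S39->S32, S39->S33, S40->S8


BFS from S0:
  layer 0: {S0}
  layer 1: {S16, S20}
  layer 2: {S3, S14, S34}
  layer 3: {S1, S5, S18, S24, S32}
  layer 4: {S4, S12, S19, S38}
  layer 5: {S35}
Reachable set: {S0, S1, S3, S4, S5, S12, S14, S16, S18, S19, S20, S24, S32, S34, S35, S38}
Count = 16

16


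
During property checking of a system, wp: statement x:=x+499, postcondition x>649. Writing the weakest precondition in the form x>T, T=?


Formula: wp(x:=E, P) = P[E/x] (substitute E for x in postcondition)
Step 1: Postcondition: x>649
Step 2: Substitute x+499 for x: x+499>649
Step 3: Solve for x: x > 649-499 = 150

150


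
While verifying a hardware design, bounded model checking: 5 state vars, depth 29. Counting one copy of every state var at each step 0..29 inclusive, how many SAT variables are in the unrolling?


BMC unrolls to depth k, creating one copy of each state var for steps 0..k.
Step count = 29 + 1 = 30 (steps 0 through 29)
Vars per step = 5
Total = 5 * 30 = 150

150


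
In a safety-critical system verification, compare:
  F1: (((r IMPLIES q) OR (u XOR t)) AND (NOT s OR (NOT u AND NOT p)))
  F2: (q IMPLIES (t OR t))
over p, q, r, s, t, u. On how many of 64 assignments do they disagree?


F1 = (((r IMPLIES q) OR (u XOR t)) AND (NOT s OR (NOT u AND NOT p)))
F2 = (q IMPLIES (t OR t))
Evaluate both on each of 64 rows (bits = p,q,r,s,t,u):
  row 0 [000000]: F1=1 F2=1 -> 0
  row 1 [000001]: F1=1 F2=1 -> 0
  row 2 [000010]: F1=1 F2=1 -> 0
  row 3 [000011]: F1=1 F2=1 -> 0
  row 4 [000100]: F1=1 F2=1 -> 0
  (every remaining row is evaluated the same way; all 64 results are listed next)
Full result column, 8 rows per line (p,q,r fixed per line; s,t,u runs 000..111 left to right):
  rows 0-7 [p,q,r=000]: 00000101  (ones: 2)
  rows 8-15 [p,q,r=001]: 10011101  (ones: 5)
  rows 16-23 [p,q,r=010]: 11001001  (ones: 4)
  rows 24-31 [p,q,r=011]: 11001001  (ones: 4)
  rows 32-39 [p,q,r=100]: 00001111  (ones: 4)
  rows 40-47 [p,q,r=101]: 10011111  (ones: 6)
  rows 48-55 [p,q,r=110]: 11000011  (ones: 4)
  rows 56-63 [p,q,r=111]: 11000011  (ones: 4)
Disagreements = 2+5+4+4+4+6+4+4 = 33

33


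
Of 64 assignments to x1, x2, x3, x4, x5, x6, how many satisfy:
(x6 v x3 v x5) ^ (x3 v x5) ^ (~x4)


CNF with 3 clauses over 6 vars (64 assignments).
An assignment satisfies CNF iff every clause has >=1 true literal.
Check each row (bits = x1,x2,x3,x4,x5,x6; clause T/F shown):
  row 0 [000000]: clauses=FFT -> 0
  row 1 [000001]: clauses=TFT -> 0
  row 2 [000010]: clauses=TTT -> 1
  row 3 [000011]: clauses=TTT -> 1
  row 4 [000100]: clauses=FFF -> 0
  (every remaining row is evaluated the same way; all 64 results are listed next)
Full result column, 8 rows per line (x1,x2,x3 fixed per line; x4,x5,x6 runs 000..111 left to right):
  rows 0-7 [x1,x2,x3=000]: 00110000  (ones: 2)
  rows 8-15 [x1,x2,x3=001]: 11110000  (ones: 4)
  rows 16-23 [x1,x2,x3=010]: 00110000  (ones: 2)
  rows 24-31 [x1,x2,x3=011]: 11110000  (ones: 4)
  rows 32-39 [x1,x2,x3=100]: 00110000  (ones: 2)
  rows 40-47 [x1,x2,x3=101]: 11110000  (ones: 4)
  rows 48-55 [x1,x2,x3=110]: 00110000  (ones: 2)
  rows 56-63 [x1,x2,x3=111]: 11110000  (ones: 4)
Satisfying assignments = 2+4+2+4+2+4+2+4 = 24

24


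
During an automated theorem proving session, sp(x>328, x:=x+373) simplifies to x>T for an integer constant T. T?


Formula: sp(P, x:=E) = exists old_x. (x = E[old_x/x]) AND P[old_x/x] (old_x is the value of x before the assignment; eliminate old_x by solving x = E[old_x/x] for old_x)
Step 1: Precondition P: x>328, i.e. old_x > 328
Step 2: Assignment gives x = old_x + 373, so old_x = x - 373
Step 3: Substitute into P: x - 373 > 328
Step 4: Simplify: x > 328+373 = 701

701


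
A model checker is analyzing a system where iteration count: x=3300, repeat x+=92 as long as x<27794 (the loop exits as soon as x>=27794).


Step 1: x goes from 3300 toward 27794 by 92; the body runs while x<27794, so iterations = ceil((bound-start)/step)
Step 2: Distance=24494
Step 3: ceil(24494/92)=267

267


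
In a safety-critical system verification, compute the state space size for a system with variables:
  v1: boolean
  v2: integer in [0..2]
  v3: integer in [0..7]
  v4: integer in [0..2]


State space = product of domain sizes of all variables.
Domain sizes:
  v1 (boolean): 2
  v2 (integer in [0..2]): 3
  v3 (integer in [0..7]): 8
  v4 (integer in [0..2]): 3
Product = 2 * 3 * 8 * 3 = 144

144


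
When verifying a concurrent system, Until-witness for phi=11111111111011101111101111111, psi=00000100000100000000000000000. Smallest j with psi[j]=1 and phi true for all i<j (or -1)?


(phi U psi) at 0: need smallest j with psi[j]=1 and phi[i]=1 for all i in [0,j).
Scan from step 0:
  step 0: phi=1, psi=0 -> continue
  step 1: phi=1, psi=0 -> continue
  step 2: phi=1, psi=0 -> continue
  step 3: phi=1, psi=0 -> continue
  step 5: psi=1 and phi held for [0,5) -> witness found
Witness step = 5

5


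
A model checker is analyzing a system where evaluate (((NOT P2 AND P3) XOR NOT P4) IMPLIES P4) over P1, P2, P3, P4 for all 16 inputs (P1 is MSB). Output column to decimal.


Formula: (((NOT P2 AND P3) XOR NOT P4) IMPLIES P4) over P1, P2, P3, P4 (16 rows)
Evaluate each row (bits = P1,P2,P3,P4, MSB first):
  row 0 [0000]: (((NOT 0 AND 0) XOR NOT 0) IMPLIES 0) -> 0
  row 1 [0001]: (((NOT 0 AND 0) XOR NOT 1) IMPLIES 1) -> 1
  row 2 [0010]: (((NOT 0 AND 1) XOR NOT 0) IMPLIES 0) -> 1
  row 3 [0011]: (((NOT 0 AND 1) XOR NOT 1) IMPLIES 1) -> 1
  row 4 [0100]: (((NOT 1 AND 0) XOR NOT 0) IMPLIES 0) -> 0
  row 5 [0101]: (((NOT 1 AND 0) XOR NOT 1) IMPLIES 1) -> 1
  row 6 [0110]: (((NOT 1 AND 1) XOR NOT 0) IMPLIES 0) -> 0
  row 7 [0111]: (((NOT 1 AND 1) XOR NOT 1) IMPLIES 1) -> 1
  row 8 [1000]: (((NOT 0 AND 0) XOR NOT 0) IMPLIES 0) -> 0
  row 9 [1001]: (((NOT 0 AND 0) XOR NOT 1) IMPLIES 1) -> 1
  row 10 [1010]: (((NOT 0 AND 1) XOR NOT 0) IMPLIES 0) -> 1
  row 11 [1011]: (((NOT 0 AND 1) XOR NOT 1) IMPLIES 1) -> 1
  row 12 [1100]: (((NOT 1 AND 0) XOR NOT 0) IMPLIES 0) -> 0
  row 13 [1101]: (((NOT 1 AND 0) XOR NOT 1) IMPLIES 1) -> 1
  row 14 [1110]: (((NOT 1 AND 1) XOR NOT 0) IMPLIES 0) -> 0
  row 15 [1111]: (((NOT 1 AND 1) XOR NOT 1) IMPLIES 1) -> 1
Full result column, 4 rows per line (P1,P2 fixed per line; P3,P4 runs 00..11 left to right):
  rows 0-3 [P1,P2=00]: 0111  = hex 7
  rows 4-7 [P1,P2=01]: 0101  = hex 5
  rows 8-11 [P1,P2=10]: 0111  = hex 7
  rows 12-15 [P1,P2=11]: 0101  = hex 5
Output column (row 0 .. row 15) = 0111010101110101
Output column grouped in 4s = 0111 0101 0111 0101 = 0x7575
Convert to decimal digit by digit (value = value*16 + digit):
  7 -> 7
  7*16 + 5 = 117
  117*16 + 7 = 1879
  1879*16 + 5 = 30069
Decimal = 30069

30069


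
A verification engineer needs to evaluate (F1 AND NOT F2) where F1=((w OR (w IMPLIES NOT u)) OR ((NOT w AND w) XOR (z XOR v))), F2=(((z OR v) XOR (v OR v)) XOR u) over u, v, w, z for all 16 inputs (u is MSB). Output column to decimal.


F1 = ((w OR (w IMPLIES NOT u)) OR ((NOT w AND w) XOR (z XOR v)))
F2 = (((z OR v) XOR (v OR v)) XOR u)
Counterexample to F1=>F2 is where F1=1 and F2=0.
Evaluate each row (bits = u,v,w,z, MSB first):
  row 0 [0000]: F1=1 F2=0 -> F1&~F2 -> 1
  row 1 [0001]: F1=1 F2=1 -> F1&~F2 -> 0
  row 2 [0010]: F1=1 F2=0 -> F1&~F2 -> 1
  row 3 [0011]: F1=1 F2=1 -> F1&~F2 -> 0
  row 4 [0100]: F1=1 F2=0 -> F1&~F2 -> 1
  row 5 [0101]: F1=1 F2=0 -> F1&~F2 -> 1
  row 6 [0110]: F1=1 F2=0 -> F1&~F2 -> 1
  row 7 [0111]: F1=1 F2=0 -> F1&~F2 -> 1
  row 8 [1000]: F1=1 F2=1 -> F1&~F2 -> 0
  row 9 [1001]: F1=1 F2=0 -> F1&~F2 -> 1
  row 10 [1010]: F1=1 F2=1 -> F1&~F2 -> 0
  row 11 [1011]: F1=1 F2=0 -> F1&~F2 -> 1
  row 12 [1100]: F1=1 F2=1 -> F1&~F2 -> 0
  row 13 [1101]: F1=1 F2=1 -> F1&~F2 -> 0
  row 14 [1110]: F1=1 F2=1 -> F1&~F2 -> 0
  row 15 [1111]: F1=1 F2=1 -> F1&~F2 -> 0
Full result column, 4 rows per line (u,v fixed per line; w,z runs 00..11 left to right):
  rows 0-3 [u,v=00]: 1010  = hex A
  rows 4-7 [u,v=01]: 1111  = hex F
  rows 8-11 [u,v=10]: 0101  = hex 5
  rows 12-15 [u,v=11]: 0000  = hex 0
Counterexample vector (row 0 .. row 15) = 1010111101010000
Output column grouped in 4s = 1010 1111 0101 0000 = 0xAF50
Convert to decimal digit by digit (value = value*16 + digit):
  A -> 10
  10*16 + 15 (F) = 175
  175*16 + 5 = 2805
  2805*16 + 0 = 44880
Decimal = 44880

44880


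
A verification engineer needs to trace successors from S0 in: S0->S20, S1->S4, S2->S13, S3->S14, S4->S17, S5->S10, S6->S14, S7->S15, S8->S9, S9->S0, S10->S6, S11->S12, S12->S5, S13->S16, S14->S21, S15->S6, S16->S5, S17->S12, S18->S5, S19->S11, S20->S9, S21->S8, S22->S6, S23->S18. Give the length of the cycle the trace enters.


Trace from S0 until a state repeats:
  S0 -> S20 -> S9 -> S0
S0 first seen at step 0, revisited at step 3.
Cycle length = 3 - 0 = 3

3


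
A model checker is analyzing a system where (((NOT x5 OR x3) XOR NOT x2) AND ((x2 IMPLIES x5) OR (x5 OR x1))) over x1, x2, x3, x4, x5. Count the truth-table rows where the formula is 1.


Formula: (((NOT x5 OR x3) XOR NOT x2) AND ((x2 IMPLIES x5) OR (x5 OR x1))) over 5 vars (32 rows)
Evaluate each row (x1, x2, x3, x4, x5 as bits, MSB first):
  row 0 [00000]: (((NOT 0 OR 0) XOR NOT 0) AND ((0 IMPLIES 0) OR (0 OR 0))) -> 0
  row 1 [00001]: (((NOT 1 OR 0) XOR NOT 0) AND ((0 IMPLIES 1) OR (1 OR 0))) -> 1
  row 2 [00010]: (((NOT 0 OR 0) XOR NOT 0) AND ((0 IMPLIES 0) OR (0 OR 0))) -> 0
  row 3 [00011]: (((NOT 1 OR 0) XOR NOT 0) AND ((0 IMPLIES 1) OR (1 OR 0))) -> 1
  row 4 [00100]: (((NOT 0 OR 1) XOR NOT 0) AND ((0 IMPLIES 0) OR (0 OR 0))) -> 0
  row 5 [00101]: (((NOT 1 OR 1) XOR NOT 0) AND ((0 IMPLIES 1) OR (1 OR 0))) -> 0
  row 6 [00110]: (((NOT 0 OR 1) XOR NOT 0) AND ((0 IMPLIES 0) OR (0 OR 0))) -> 0
  row 7 [00111]: (((NOT 1 OR 1) XOR NOT 0) AND ((0 IMPLIES 1) OR (1 OR 0))) -> 0
  row 8 [01000]: (((NOT 0 OR 0) XOR NOT 1) AND ((1 IMPLIES 0) OR (0 OR 0))) -> 0
  row 9 [01001]: (((NOT 1 OR 0) XOR NOT 1) AND ((1 IMPLIES 1) OR (1 OR 0))) -> 0
  row 10 [01010]: (((NOT 0 OR 0) XOR NOT 1) AND ((1 IMPLIES 0) OR (0 OR 0))) -> 0
  row 11 [01011]: (((NOT 1 OR 0) XOR NOT 1) AND ((1 IMPLIES 1) OR (1 OR 0))) -> 0
  row 12 [01100]: (((NOT 0 OR 1) XOR NOT 1) AND ((1 IMPLIES 0) OR (0 OR 0))) -> 0
  row 13 [01101]: (((NOT 1 OR 1) XOR NOT 1) AND ((1 IMPLIES 1) OR (1 OR 0))) -> 1
  row 14 [01110]: (((NOT 0 OR 1) XOR NOT 1) AND ((1 IMPLIES 0) OR (0 OR 0))) -> 0
  row 15 [01111]: (((NOT 1 OR 1) XOR NOT 1) AND ((1 IMPLIES 1) OR (1 OR 0))) -> 1
  row 16 [10000]: (((NOT 0 OR 0) XOR NOT 0) AND ((0 IMPLIES 0) OR (0 OR 1))) -> 0
  row 17 [10001]: (((NOT 1 OR 0) XOR NOT 0) AND ((0 IMPLIES 1) OR (1 OR 1))) -> 1
  row 18 [10010]: (((NOT 0 OR 0) XOR NOT 0) AND ((0 IMPLIES 0) OR (0 OR 1))) -> 0
  row 19 [10011]: (((NOT 1 OR 0) XOR NOT 0) AND ((0 IMPLIES 1) OR (1 OR 1))) -> 1
  row 20 [10100]: (((NOT 0 OR 1) XOR NOT 0) AND ((0 IMPLIES 0) OR (0 OR 1))) -> 0
  row 21 [10101]: (((NOT 1 OR 1) XOR NOT 0) AND ((0 IMPLIES 1) OR (1 OR 1))) -> 0
  row 22 [10110]: (((NOT 0 OR 1) XOR NOT 0) AND ((0 IMPLIES 0) OR (0 OR 1))) -> 0
  row 23 [10111]: (((NOT 1 OR 1) XOR NOT 0) AND ((0 IMPLIES 1) OR (1 OR 1))) -> 0
  row 24 [11000]: (((NOT 0 OR 0) XOR NOT 1) AND ((1 IMPLIES 0) OR (0 OR 1))) -> 1
  row 25 [11001]: (((NOT 1 OR 0) XOR NOT 1) AND ((1 IMPLIES 1) OR (1 OR 1))) -> 0
  row 26 [11010]: (((NOT 0 OR 0) XOR NOT 1) AND ((1 IMPLIES 0) OR (0 OR 1))) -> 1
  row 27 [11011]: (((NOT 1 OR 0) XOR NOT 1) AND ((1 IMPLIES 1) OR (1 OR 1))) -> 0
  row 28 [11100]: (((NOT 0 OR 1) XOR NOT 1) AND ((1 IMPLIES 0) OR (0 OR 1))) -> 1
  row 29 [11101]: (((NOT 1 OR 1) XOR NOT 1) AND ((1 IMPLIES 1) OR (1 OR 1))) -> 1
  row 30 [11110]: (((NOT 0 OR 1) XOR NOT 1) AND ((1 IMPLIES 0) OR (0 OR 1))) -> 1
  row 31 [11111]: (((NOT 1 OR 1) XOR NOT 1) AND ((1 IMPLIES 1) OR (1 OR 1))) -> 1
Full result column, 8 rows per line (x1,x2 fixed per line; x3,x4,x5 runs 000..111 left to right):
  rows 0-7 [x1,x2=00]: 01010000  (ones: 2)
  rows 8-15 [x1,x2=01]: 00000101  (ones: 2)
  rows 16-23 [x1,x2=10]: 01010000  (ones: 2)
  rows 24-31 [x1,x2=11]: 10101111  (ones: 6)
Count of 1-rows = 2+2+2+6 = 12

12


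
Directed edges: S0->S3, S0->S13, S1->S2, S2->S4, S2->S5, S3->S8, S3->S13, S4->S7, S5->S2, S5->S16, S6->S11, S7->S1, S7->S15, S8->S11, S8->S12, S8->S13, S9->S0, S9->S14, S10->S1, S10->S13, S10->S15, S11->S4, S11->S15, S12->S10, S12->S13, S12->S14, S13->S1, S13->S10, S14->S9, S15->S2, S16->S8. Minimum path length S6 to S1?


BFS layer-by-layer from S6:
  dist 0: {S6}
  dist 1: {S11}
  dist 2: {S4, S15}
  dist 3: {S2, S7}
  dist 4: {S1, S5}
  -> S1 reached at distance 4
Shortest path length = 4

4


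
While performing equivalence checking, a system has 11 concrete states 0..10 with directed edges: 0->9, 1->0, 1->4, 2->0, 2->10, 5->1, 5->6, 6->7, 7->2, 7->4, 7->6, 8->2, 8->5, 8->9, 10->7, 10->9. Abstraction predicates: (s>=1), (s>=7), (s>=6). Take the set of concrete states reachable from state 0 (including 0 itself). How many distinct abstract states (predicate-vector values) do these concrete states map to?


BFS from 0:
Concrete reachable: {0, 9}
Abstract via predicates (s>=1), (s>=7), (s>=6):
  (0,0,0) <- {0}
  (1,1,1) <- {9}
Distinct abstract states = 2

2


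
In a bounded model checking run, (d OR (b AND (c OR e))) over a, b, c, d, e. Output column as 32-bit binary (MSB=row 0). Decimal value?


Formula: (d OR (b AND (c OR e))) over a, b, c, d, e (32 rows)
Evaluate each row (bits = a,b,c,d,e, MSB first):
  row 0 [00000]: (0 OR (0 AND (0 OR 0))) -> 0
  row 1 [00001]: (0 OR (0 AND (0 OR 1))) -> 0
  row 2 [00010]: (1 OR (0 AND (0 OR 0))) -> 1
  row 3 [00011]: (1 OR (0 AND (0 OR 1))) -> 1
  row 4 [00100]: (0 OR (0 AND (1 OR 0))) -> 0
  row 5 [00101]: (0 OR (0 AND (1 OR 1))) -> 0
  row 6 [00110]: (1 OR (0 AND (1 OR 0))) -> 1
  row 7 [00111]: (1 OR (0 AND (1 OR 1))) -> 1
  row 8 [01000]: (0 OR (1 AND (0 OR 0))) -> 0
  row 9 [01001]: (0 OR (1 AND (0 OR 1))) -> 1
  row 10 [01010]: (1 OR (1 AND (0 OR 0))) -> 1
  row 11 [01011]: (1 OR (1 AND (0 OR 1))) -> 1
  row 12 [01100]: (0 OR (1 AND (1 OR 0))) -> 1
  row 13 [01101]: (0 OR (1 AND (1 OR 1))) -> 1
  row 14 [01110]: (1 OR (1 AND (1 OR 0))) -> 1
  row 15 [01111]: (1 OR (1 AND (1 OR 1))) -> 1
  row 16 [10000]: (0 OR (0 AND (0 OR 0))) -> 0
  row 17 [10001]: (0 OR (0 AND (0 OR 1))) -> 0
  row 18 [10010]: (1 OR (0 AND (0 OR 0))) -> 1
  row 19 [10011]: (1 OR (0 AND (0 OR 1))) -> 1
  row 20 [10100]: (0 OR (0 AND (1 OR 0))) -> 0
  row 21 [10101]: (0 OR (0 AND (1 OR 1))) -> 0
  row 22 [10110]: (1 OR (0 AND (1 OR 0))) -> 1
  row 23 [10111]: (1 OR (0 AND (1 OR 1))) -> 1
  row 24 [11000]: (0 OR (1 AND (0 OR 0))) -> 0
  row 25 [11001]: (0 OR (1 AND (0 OR 1))) -> 1
  row 26 [11010]: (1 OR (1 AND (0 OR 0))) -> 1
  row 27 [11011]: (1 OR (1 AND (0 OR 1))) -> 1
  row 28 [11100]: (0 OR (1 AND (1 OR 0))) -> 1
  row 29 [11101]: (0 OR (1 AND (1 OR 1))) -> 1
  row 30 [11110]: (1 OR (1 AND (1 OR 0))) -> 1
  row 31 [11111]: (1 OR (1 AND (1 OR 1))) -> 1
Full result column, 4 rows per line (a,b,c fixed per line; d,e runs 00..11 left to right):
  rows 0-3 [a,b,c=000]: 0011  = hex 3
  rows 4-7 [a,b,c=001]: 0011  = hex 3
  rows 8-11 [a,b,c=010]: 0111  = hex 7
  rows 12-15 [a,b,c=011]: 1111  = hex F
  rows 16-19 [a,b,c=100]: 0011  = hex 3
  rows 20-23 [a,b,c=101]: 0011  = hex 3
  rows 24-27 [a,b,c=110]: 0111  = hex 7
  rows 28-31 [a,b,c=111]: 1111  = hex F
Output column (row 0 .. row 31) = 00110011011111110011001101111111
Output column grouped in 4s = 0011 0011 0111 1111 0011 0011 0111 1111 = 0x337F337F
Convert to decimal digit by digit (value = value*16 + digit):
  3 -> 3
  3*16 + 3 = 51
  51*16 + 7 = 823
  823*16 + 15 (F) = 13183
  13183*16 + 3 = 210931
  210931*16 + 3 = 3374899
  3374899*16 + 7 = 53998391
  53998391*16 + 15 (F) = 863974271
Decimal = 863974271

863974271


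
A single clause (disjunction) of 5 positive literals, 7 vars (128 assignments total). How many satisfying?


Step 1: Total=2^7=128
Step 2: Unsat when all 5 false: 2^2=4
Step 3: Sat=128-4=124

124


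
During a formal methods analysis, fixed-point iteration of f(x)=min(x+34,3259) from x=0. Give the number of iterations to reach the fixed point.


Step 1: x=0, cap=3259, increment=34
Step 2: x grows by 34 each step until capped at 3259; fixed point is x=3259
Step 3: iterations = ceil(3259/34) = 96

96


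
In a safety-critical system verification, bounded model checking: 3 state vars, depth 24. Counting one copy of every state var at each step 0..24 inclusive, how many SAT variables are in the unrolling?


BMC unrolls to depth k, creating one copy of each state var for steps 0..k.
Step count = 24 + 1 = 25 (steps 0 through 24)
Vars per step = 3
Total = 3 * 25 = 75

75


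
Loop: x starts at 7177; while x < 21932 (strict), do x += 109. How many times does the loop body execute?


Step 1: x goes from 7177 toward 21932 by 109; the body runs while x<21932, so iterations = ceil((bound-start)/step)
Step 2: Distance=14755
Step 3: ceil(14755/109)=136

136


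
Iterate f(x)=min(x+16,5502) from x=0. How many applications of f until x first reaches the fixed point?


Step 1: x=0, cap=5502, increment=16
Step 2: x grows by 16 each step until capped at 5502; fixed point is x=5502
Step 3: iterations = ceil(5502/16) = 344

344


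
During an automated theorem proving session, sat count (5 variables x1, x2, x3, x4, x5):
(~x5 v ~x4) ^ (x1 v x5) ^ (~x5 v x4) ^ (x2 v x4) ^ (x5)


CNF with 5 clauses over 5 vars (32 assignments).
An assignment satisfies CNF iff every clause has >=1 true literal.
Check each row (bits = x1,x2,x3,x4,x5; clause T/F shown):
  row 0 [00000]: clauses=TFTFF -> 0
  row 1 [00001]: clauses=TTFFT -> 0
  row 2 [00010]: clauses=TFTTF -> 0
  row 3 [00011]: clauses=FTTTT -> 0
  row 4 [00100]: clauses=TFTFF -> 0
  row 5 [00101]: clauses=TTFFT -> 0
  row 6 [00110]: clauses=TFTTF -> 0
  row 7 [00111]: clauses=FTTTT -> 0
  row 8 [01000]: clauses=TFTTF -> 0
  row 9 [01001]: clauses=TTFTT -> 0
  row 10 [01010]: clauses=TFTTF -> 0
  row 11 [01011]: clauses=FTTTT -> 0
  row 12 [01100]: clauses=TFTTF -> 0
  row 13 [01101]: clauses=TTFTT -> 0
  row 14 [01110]: clauses=TFTTF -> 0
  row 15 [01111]: clauses=FTTTT -> 0
  row 16 [10000]: clauses=TTTFF -> 0
  row 17 [10001]: clauses=TTFFT -> 0
  row 18 [10010]: clauses=TTTTF -> 0
  row 19 [10011]: clauses=FTTTT -> 0
  row 20 [10100]: clauses=TTTFF -> 0
  row 21 [10101]: clauses=TTFFT -> 0
  row 22 [10110]: clauses=TTTTF -> 0
  row 23 [10111]: clauses=FTTTT -> 0
  row 24 [11000]: clauses=TTTTF -> 0
  row 25 [11001]: clauses=TTFTT -> 0
  row 26 [11010]: clauses=TTTTF -> 0
  row 27 [11011]: clauses=FTTTT -> 0
  row 28 [11100]: clauses=TTTTF -> 0
  row 29 [11101]: clauses=TTFTT -> 0
  row 30 [11110]: clauses=TTTTF -> 0
  row 31 [11111]: clauses=FTTTT -> 0
Full result column, 8 rows per line (x1,x2 fixed per line; x3,x4,x5 runs 000..111 left to right):
  rows 0-7 [x1,x2=00]: 00000000  (ones: 0)
  rows 8-15 [x1,x2=01]: 00000000  (ones: 0)
  rows 16-23 [x1,x2=10]: 00000000  (ones: 0)
  rows 24-31 [x1,x2=11]: 00000000  (ones: 0)
Satisfying assignments = 0+0+0+0 = 0

0


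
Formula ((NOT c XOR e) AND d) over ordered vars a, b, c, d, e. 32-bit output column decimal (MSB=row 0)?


Formula: ((NOT c XOR e) AND d) over a, b, c, d, e (32 rows)
Evaluate each row (bits = a,b,c,d,e, MSB first):
  row 0 [00000]: ((NOT 0 XOR 0) AND 0) -> 0
  row 1 [00001]: ((NOT 0 XOR 1) AND 0) -> 0
  row 2 [00010]: ((NOT 0 XOR 0) AND 1) -> 1
  row 3 [00011]: ((NOT 0 XOR 1) AND 1) -> 0
  row 4 [00100]: ((NOT 1 XOR 0) AND 0) -> 0
  row 5 [00101]: ((NOT 1 XOR 1) AND 0) -> 0
  row 6 [00110]: ((NOT 1 XOR 0) AND 1) -> 0
  row 7 [00111]: ((NOT 1 XOR 1) AND 1) -> 1
  row 8 [01000]: ((NOT 0 XOR 0) AND 0) -> 0
  row 9 [01001]: ((NOT 0 XOR 1) AND 0) -> 0
  row 10 [01010]: ((NOT 0 XOR 0) AND 1) -> 1
  row 11 [01011]: ((NOT 0 XOR 1) AND 1) -> 0
  row 12 [01100]: ((NOT 1 XOR 0) AND 0) -> 0
  row 13 [01101]: ((NOT 1 XOR 1) AND 0) -> 0
  row 14 [01110]: ((NOT 1 XOR 0) AND 1) -> 0
  row 15 [01111]: ((NOT 1 XOR 1) AND 1) -> 1
  row 16 [10000]: ((NOT 0 XOR 0) AND 0) -> 0
  row 17 [10001]: ((NOT 0 XOR 1) AND 0) -> 0
  row 18 [10010]: ((NOT 0 XOR 0) AND 1) -> 1
  row 19 [10011]: ((NOT 0 XOR 1) AND 1) -> 0
  row 20 [10100]: ((NOT 1 XOR 0) AND 0) -> 0
  row 21 [10101]: ((NOT 1 XOR 1) AND 0) -> 0
  row 22 [10110]: ((NOT 1 XOR 0) AND 1) -> 0
  row 23 [10111]: ((NOT 1 XOR 1) AND 1) -> 1
  row 24 [11000]: ((NOT 0 XOR 0) AND 0) -> 0
  row 25 [11001]: ((NOT 0 XOR 1) AND 0) -> 0
  row 26 [11010]: ((NOT 0 XOR 0) AND 1) -> 1
  row 27 [11011]: ((NOT 0 XOR 1) AND 1) -> 0
  row 28 [11100]: ((NOT 1 XOR 0) AND 0) -> 0
  row 29 [11101]: ((NOT 1 XOR 1) AND 0) -> 0
  row 30 [11110]: ((NOT 1 XOR 0) AND 1) -> 0
  row 31 [11111]: ((NOT 1 XOR 1) AND 1) -> 1
Full result column, 4 rows per line (a,b,c fixed per line; d,e runs 00..11 left to right):
  rows 0-3 [a,b,c=000]: 0010  = hex 2
  rows 4-7 [a,b,c=001]: 0001  = hex 1
  rows 8-11 [a,b,c=010]: 0010  = hex 2
  rows 12-15 [a,b,c=011]: 0001  = hex 1
  rows 16-19 [a,b,c=100]: 0010  = hex 2
  rows 20-23 [a,b,c=101]: 0001  = hex 1
  rows 24-27 [a,b,c=110]: 0010  = hex 2
  rows 28-31 [a,b,c=111]: 0001  = hex 1
Output column (row 0 .. row 31) = 00100001001000010010000100100001
Output column grouped in 4s = 0010 0001 0010 0001 0010 0001 0010 0001 = 0x21212121
Convert to decimal digit by digit (value = value*16 + digit):
  2 -> 2
  2*16 + 1 = 33
  33*16 + 2 = 530
  530*16 + 1 = 8481
  8481*16 + 2 = 135698
  135698*16 + 1 = 2171169
  2171169*16 + 2 = 34738706
  34738706*16 + 1 = 555819297
Decimal = 555819297

555819297


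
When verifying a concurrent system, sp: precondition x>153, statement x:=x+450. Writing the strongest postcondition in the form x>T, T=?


Formula: sp(P, x:=E) = exists old_x. (x = E[old_x/x]) AND P[old_x/x] (old_x is the value of x before the assignment; eliminate old_x by solving x = E[old_x/x] for old_x)
Step 1: Precondition P: x>153, i.e. old_x > 153
Step 2: Assignment gives x = old_x + 450, so old_x = x - 450
Step 3: Substitute into P: x - 450 > 153
Step 4: Simplify: x > 153+450 = 603

603


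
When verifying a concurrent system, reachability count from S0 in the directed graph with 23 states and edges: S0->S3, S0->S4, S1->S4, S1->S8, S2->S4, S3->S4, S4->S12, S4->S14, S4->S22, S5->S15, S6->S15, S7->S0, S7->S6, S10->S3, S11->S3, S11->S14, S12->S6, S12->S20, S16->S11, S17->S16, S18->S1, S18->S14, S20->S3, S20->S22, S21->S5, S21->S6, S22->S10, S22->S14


BFS from S0:
  layer 0: {S0}
  layer 1: {S3, S4}
  layer 2: {S12, S14, S22}
  layer 3: {S6, S10, S20}
  layer 4: {S15}
Reachable set: {S0, S3, S4, S6, S10, S12, S14, S15, S20, S22}
Count = 10

10


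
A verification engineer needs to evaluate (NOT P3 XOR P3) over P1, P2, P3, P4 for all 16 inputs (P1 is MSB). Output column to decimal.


Formula: (NOT P3 XOR P3) over P1, P2, P3, P4 (16 rows)
Evaluate each row (bits = P1,P2,P3,P4, MSB first):
  row 0 [0000]: (NOT 0 XOR 0) -> 1
  row 1 [0001]: (NOT 0 XOR 0) -> 1
  row 2 [0010]: (NOT 1 XOR 1) -> 1
  row 3 [0011]: (NOT 1 XOR 1) -> 1
  row 4 [0100]: (NOT 0 XOR 0) -> 1
  row 5 [0101]: (NOT 0 XOR 0) -> 1
  row 6 [0110]: (NOT 1 XOR 1) -> 1
  row 7 [0111]: (NOT 1 XOR 1) -> 1
  row 8 [1000]: (NOT 0 XOR 0) -> 1
  row 9 [1001]: (NOT 0 XOR 0) -> 1
  row 10 [1010]: (NOT 1 XOR 1) -> 1
  row 11 [1011]: (NOT 1 XOR 1) -> 1
  row 12 [1100]: (NOT 0 XOR 0) -> 1
  row 13 [1101]: (NOT 0 XOR 0) -> 1
  row 14 [1110]: (NOT 1 XOR 1) -> 1
  row 15 [1111]: (NOT 1 XOR 1) -> 1
Full result column, 4 rows per line (P1,P2 fixed per line; P3,P4 runs 00..11 left to right):
  rows 0-3 [P1,P2=00]: 1111  = hex F
  rows 4-7 [P1,P2=01]: 1111  = hex F
  rows 8-11 [P1,P2=10]: 1111  = hex F
  rows 12-15 [P1,P2=11]: 1111  = hex F
Output column (row 0 .. row 15) = 1111111111111111
Output column grouped in 4s = 1111 1111 1111 1111 = 0xFFFF
Convert to decimal digit by digit (value = value*16 + digit):
  F -> 15
  15*16 + 15 (F) = 255
  255*16 + 15 (F) = 4095
  4095*16 + 15 (F) = 65535
Decimal = 65535

65535


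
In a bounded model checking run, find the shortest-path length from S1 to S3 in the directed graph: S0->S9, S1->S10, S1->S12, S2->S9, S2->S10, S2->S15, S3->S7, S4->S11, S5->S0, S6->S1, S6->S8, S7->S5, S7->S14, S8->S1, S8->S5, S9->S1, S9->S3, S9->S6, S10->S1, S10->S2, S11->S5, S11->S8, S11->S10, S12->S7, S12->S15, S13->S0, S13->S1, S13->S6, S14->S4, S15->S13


BFS layer-by-layer from S1:
  dist 0: {S1}
  dist 1: {S10, S12}
  dist 2: {S2, S7, S15}
  dist 3: {S5, S9, S13, S14}
  dist 4: {S0, S3, S4, S6}
  -> S3 reached at distance 4
Shortest path length = 4

4


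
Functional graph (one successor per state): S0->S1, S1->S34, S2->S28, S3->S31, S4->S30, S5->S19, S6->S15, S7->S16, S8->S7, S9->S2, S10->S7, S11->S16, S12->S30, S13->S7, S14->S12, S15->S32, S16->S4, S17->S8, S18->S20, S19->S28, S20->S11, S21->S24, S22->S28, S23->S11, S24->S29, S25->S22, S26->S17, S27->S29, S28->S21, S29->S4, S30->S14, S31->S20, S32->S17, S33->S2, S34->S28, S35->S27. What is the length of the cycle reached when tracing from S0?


Trace from S0 until a state repeats:
  S0 -> S1 -> S34 -> S28 -> S21 -> S24 -> S29 -> S4 -> S30 -> S14 -> S12 -> S30
S30 first seen at step 8, revisited at step 11.
Cycle length = 11 - 8 = 3

3


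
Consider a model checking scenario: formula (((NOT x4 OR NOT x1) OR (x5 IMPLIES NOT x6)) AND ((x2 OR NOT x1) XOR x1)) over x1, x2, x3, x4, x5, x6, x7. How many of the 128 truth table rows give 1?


Formula: (((NOT x4 OR NOT x1) OR (x5 IMPLIES NOT x6)) AND ((x2 OR NOT x1) XOR x1)) over 7 vars (128 rows)
Evaluate each row (x1, x2, x3, x4, x5, x6, x7 as bits, MSB first):
  row 0 [0000000]: (((NOT 0 OR NOT 0) OR (0 IMPLIES NOT 0)) AND ((0 OR NOT 0) XOR 0)) -> 1
  row 1 [0000001]: (((NOT 0 OR NOT 0) OR (0 IMPLIES NOT 0)) AND ((0 OR NOT 0) XOR 0)) -> 1
  row 2 [0000010]: (((NOT 0 OR NOT 0) OR (0 IMPLIES NOT 1)) AND ((0 OR NOT 0) XOR 0)) -> 1
  row 3 [0000011]: (((NOT 0 OR NOT 0) OR (0 IMPLIES NOT 1)) AND ((0 OR NOT 0) XOR 0)) -> 1
  row 4 [0000100]: (((NOT 0 OR NOT 0) OR (1 IMPLIES NOT 0)) AND ((0 OR NOT 0) XOR 0)) -> 1
  (every remaining row is evaluated the same way; all 128 results are listed next)
Full result column, 8 rows per line (x1,x2,x3,x4 fixed per line; x5,x6,x7 runs 000..111 left to right):
  rows 0-7 [x1,x2,x3,x4=0000]: 11111111  (ones: 8)
  rows 8-15 [x1,x2,x3,x4=0001]: 11111111  (ones: 8)
  rows 16-23 [x1,x2,x3,x4=0010]: 11111111  (ones: 8)
  rows 24-31 [x1,x2,x3,x4=0011]: 11111111  (ones: 8)
  rows 32-39 [x1,x2,x3,x4=0100]: 11111111  (ones: 8)
  rows 40-47 [x1,x2,x3,x4=0101]: 11111111  (ones: 8)
  rows 48-55 [x1,x2,x3,x4=0110]: 11111111  (ones: 8)
  rows 56-63 [x1,x2,x3,x4=0111]: 11111111  (ones: 8)
  rows 64-71 [x1,x2,x3,x4=1000]: 11111111  (ones: 8)
  rows 72-79 [x1,x2,x3,x4=1001]: 11111100  (ones: 6)
  rows 80-87 [x1,x2,x3,x4=1010]: 11111111  (ones: 8)
  rows 88-95 [x1,x2,x3,x4=1011]: 11111100  (ones: 6)
  rows 96-103 [x1,x2,x3,x4=1100]: 00000000  (ones: 0)
  rows 104-111 [x1,x2,x3,x4=1101]: 00000000  (ones: 0)
  rows 112-119 [x1,x2,x3,x4=1110]: 00000000  (ones: 0)
  rows 120-127 [x1,x2,x3,x4=1111]: 00000000  (ones: 0)
Count of 1-rows = 8+8+8+8+8+8+8+8+8+6+8+6+0+0+0+0 = 92

92


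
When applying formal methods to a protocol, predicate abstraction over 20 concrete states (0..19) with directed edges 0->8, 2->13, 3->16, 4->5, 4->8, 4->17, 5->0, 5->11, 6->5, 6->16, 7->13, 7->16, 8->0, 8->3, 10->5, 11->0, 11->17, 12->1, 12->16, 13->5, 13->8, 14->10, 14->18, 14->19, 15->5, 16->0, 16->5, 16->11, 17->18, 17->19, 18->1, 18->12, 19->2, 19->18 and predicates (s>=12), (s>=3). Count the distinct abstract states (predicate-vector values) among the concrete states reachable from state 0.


BFS from 0:
Concrete reachable: {0, 1, 2, 3, 5, 8, 11, 12, 13, 16, 17, 18, 19}
Abstract via predicates (s>=12), (s>=3):
  (0,0) <- {0, 1, 2}
  (0,1) <- {3, 5, 8, 11}
  (1,1) <- {12, 13, 16, 17, 18, 19}
Distinct abstract states = 3

3


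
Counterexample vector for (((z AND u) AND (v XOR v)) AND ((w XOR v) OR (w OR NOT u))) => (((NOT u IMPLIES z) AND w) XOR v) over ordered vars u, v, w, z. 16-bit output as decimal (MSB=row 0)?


F1 = (((z AND u) AND (v XOR v)) AND ((w XOR v) OR (w OR NOT u)))
F2 = (((NOT u IMPLIES z) AND w) XOR v)
Counterexample to F1=>F2 is where F1=1 and F2=0.
Evaluate each row (bits = u,v,w,z, MSB first):
  row 0 [0000]: F1=0 F2=0 -> F1&~F2 -> 0
  row 1 [0001]: F1=0 F2=0 -> F1&~F2 -> 0
  row 2 [0010]: F1=0 F2=0 -> F1&~F2 -> 0
  row 3 [0011]: F1=0 F2=1 -> F1&~F2 -> 0
  row 4 [0100]: F1=0 F2=1 -> F1&~F2 -> 0
  row 5 [0101]: F1=0 F2=1 -> F1&~F2 -> 0
  row 6 [0110]: F1=0 F2=1 -> F1&~F2 -> 0
  row 7 [0111]: F1=0 F2=0 -> F1&~F2 -> 0
  row 8 [1000]: F1=0 F2=0 -> F1&~F2 -> 0
  row 9 [1001]: F1=0 F2=0 -> F1&~F2 -> 0
  row 10 [1010]: F1=0 F2=1 -> F1&~F2 -> 0
  row 11 [1011]: F1=0 F2=1 -> F1&~F2 -> 0
  row 12 [1100]: F1=0 F2=1 -> F1&~F2 -> 0
  row 13 [1101]: F1=0 F2=1 -> F1&~F2 -> 0
  row 14 [1110]: F1=0 F2=0 -> F1&~F2 -> 0
  row 15 [1111]: F1=0 F2=0 -> F1&~F2 -> 0
Full result column, 4 rows per line (u,v fixed per line; w,z runs 00..11 left to right):
  rows 0-3 [u,v=00]: 0000  = hex 0
  rows 4-7 [u,v=01]: 0000  = hex 0
  rows 8-11 [u,v=10]: 0000  = hex 0
  rows 12-15 [u,v=11]: 0000  = hex 0
Counterexample vector (row 0 .. row 15) = 0000000000000000
Output column grouped in 4s = 0000 0000 0000 0000 = 0x0000
Convert to decimal digit by digit (value = value*16 + digit):
  0 -> 0
  0*16 + 0 = 0
  0*16 + 0 = 0
  0*16 + 0 = 0
Decimal = 0

0


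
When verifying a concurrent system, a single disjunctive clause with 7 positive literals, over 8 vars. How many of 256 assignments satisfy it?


Step 1: Total=2^8=256
Step 2: Unsat when all 7 false: 2^1=2
Step 3: Sat=256-2=254

254


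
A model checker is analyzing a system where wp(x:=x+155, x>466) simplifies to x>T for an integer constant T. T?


Formula: wp(x:=E, P) = P[E/x] (substitute E for x in postcondition)
Step 1: Postcondition: x>466
Step 2: Substitute x+155 for x: x+155>466
Step 3: Solve for x: x > 466-155 = 311

311


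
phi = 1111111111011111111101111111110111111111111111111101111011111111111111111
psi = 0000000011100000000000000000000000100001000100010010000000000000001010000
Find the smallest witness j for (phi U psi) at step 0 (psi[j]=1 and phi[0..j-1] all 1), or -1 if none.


(phi U psi) at 0: need smallest j with psi[j]=1 and phi[i]=1 for all i in [0,j).
Scan from step 0:
  step 0: phi=1, psi=0 -> continue
  step 1: phi=1, psi=0 -> continue
  step 2: phi=1, psi=0 -> continue
  step 3: phi=1, psi=0 -> continue
  step 8: psi=1 and phi held for [0,8) -> witness found
Witness step = 8

8


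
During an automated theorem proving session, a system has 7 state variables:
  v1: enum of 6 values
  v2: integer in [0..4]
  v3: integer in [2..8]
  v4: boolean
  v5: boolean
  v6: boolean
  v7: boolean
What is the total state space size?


State space = product of domain sizes of all variables.
Domain sizes:
  v1 (enum of 6 values): 6
  v2 (integer in [0..4]): 5
  v3 (integer in [2..8]): 7
  v4 (boolean): 2
  v5 (boolean): 2
  v6 (boolean): 2
  v7 (boolean): 2
Product = 6 * 5 * 7 * 2 * 2 * 2 * 2 = 3360

3360


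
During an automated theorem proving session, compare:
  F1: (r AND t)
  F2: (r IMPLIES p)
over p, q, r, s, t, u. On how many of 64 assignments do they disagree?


F1 = (r AND t)
F2 = (r IMPLIES p)
Evaluate both on each of 64 rows (bits = p,q,r,s,t,u):
  row 0 [000000]: F1=0 F2=1 (differ) -> 1
  row 1 [000001]: F1=0 F2=1 (differ) -> 1
  row 2 [000010]: F1=0 F2=1 (differ) -> 1
  row 3 [000011]: F1=0 F2=1 (differ) -> 1
  row 4 [000100]: F1=0 F2=1 (differ) -> 1
  (every remaining row is evaluated the same way; all 64 results are listed next)
Full result column, 8 rows per line (p,q,r fixed per line; s,t,u runs 000..111 left to right):
  rows 0-7 [p,q,r=000]: 11111111  (ones: 8)
  rows 8-15 [p,q,r=001]: 00110011  (ones: 4)
  rows 16-23 [p,q,r=010]: 11111111  (ones: 8)
  rows 24-31 [p,q,r=011]: 00110011  (ones: 4)
  rows 32-39 [p,q,r=100]: 11111111  (ones: 8)
  rows 40-47 [p,q,r=101]: 11001100  (ones: 4)
  rows 48-55 [p,q,r=110]: 11111111  (ones: 8)
  rows 56-63 [p,q,r=111]: 11001100  (ones: 4)
Disagreements = 8+4+8+4+8+4+8+4 = 48

48


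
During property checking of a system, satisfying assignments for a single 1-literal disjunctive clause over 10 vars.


Step 1: Total=2^10=1024
Step 2: Unsat when all 1 false: 2^9=512
Step 3: Sat=1024-512=512

512


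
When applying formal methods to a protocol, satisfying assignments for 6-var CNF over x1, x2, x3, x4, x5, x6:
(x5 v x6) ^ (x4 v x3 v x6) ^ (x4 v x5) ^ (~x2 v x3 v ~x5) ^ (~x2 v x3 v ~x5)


CNF with 5 clauses over 6 vars (64 assignments).
An assignment satisfies CNF iff every clause has >=1 true literal.
Check each row (bits = x1,x2,x3,x4,x5,x6; clause T/F shown):
  row 0 [000000]: clauses=FFFTT -> 0
  row 1 [000001]: clauses=TTFTT -> 0
  row 2 [000010]: clauses=TFTTT -> 0
  row 3 [000011]: clauses=TTTTT -> 1
  row 4 [000100]: clauses=FTTTT -> 0
  (every remaining row is evaluated the same way; all 64 results are listed next)
Full result column, 8 rows per line (x1,x2,x3 fixed per line; x4,x5,x6 runs 000..111 left to right):
  rows 0-7 [x1,x2,x3=000]: 00010111  (ones: 4)
  rows 8-15 [x1,x2,x3=001]: 00110111  (ones: 5)
  rows 16-23 [x1,x2,x3=010]: 00000100  (ones: 1)
  rows 24-31 [x1,x2,x3=011]: 00110111  (ones: 5)
  rows 32-39 [x1,x2,x3=100]: 00010111  (ones: 4)
  rows 40-47 [x1,x2,x3=101]: 00110111  (ones: 5)
  rows 48-55 [x1,x2,x3=110]: 00000100  (ones: 1)
  rows 56-63 [x1,x2,x3=111]: 00110111  (ones: 5)
Satisfying assignments = 4+5+1+5+4+5+1+5 = 30

30


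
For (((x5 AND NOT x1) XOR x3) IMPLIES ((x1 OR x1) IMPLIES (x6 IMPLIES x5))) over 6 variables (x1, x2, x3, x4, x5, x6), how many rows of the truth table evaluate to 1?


Formula: (((x5 AND NOT x1) XOR x3) IMPLIES ((x1 OR x1) IMPLIES (x6 IMPLIES x5))) over 6 vars (64 rows)
Evaluate each row (x1, x2, x3, x4, x5, x6 as bits, MSB first):
  row 0 [000000]: (((0 AND NOT 0) XOR 0) IMPLIES ((0 OR 0) IMPLIES (0 IMPLIES 0))) -> 1
  row 1 [000001]: (((0 AND NOT 0) XOR 0) IMPLIES ((0 OR 0) IMPLIES (1 IMPLIES 0))) -> 1
  row 2 [000010]: (((1 AND NOT 0) XOR 0) IMPLIES ((0 OR 0) IMPLIES (0 IMPLIES 1))) -> 1
  row 3 [000011]: (((1 AND NOT 0) XOR 0) IMPLIES ((0 OR 0) IMPLIES (1 IMPLIES 1))) -> 1
  row 4 [000100]: (((0 AND NOT 0) XOR 0) IMPLIES ((0 OR 0) IMPLIES (0 IMPLIES 0))) -> 1
  (every remaining row is evaluated the same way; all 64 results are listed next)
Full result column, 8 rows per line (x1,x2,x3 fixed per line; x4,x5,x6 runs 000..111 left to right):
  rows 0-7 [x1,x2,x3=000]: 11111111  (ones: 8)
  rows 8-15 [x1,x2,x3=001]: 11111111  (ones: 8)
  rows 16-23 [x1,x2,x3=010]: 11111111  (ones: 8)
  rows 24-31 [x1,x2,x3=011]: 11111111  (ones: 8)
  rows 32-39 [x1,x2,x3=100]: 11111111  (ones: 8)
  rows 40-47 [x1,x2,x3=101]: 10111011  (ones: 6)
  rows 48-55 [x1,x2,x3=110]: 11111111  (ones: 8)
  rows 56-63 [x1,x2,x3=111]: 10111011  (ones: 6)
Count of 1-rows = 8+8+8+8+8+6+8+6 = 60

60


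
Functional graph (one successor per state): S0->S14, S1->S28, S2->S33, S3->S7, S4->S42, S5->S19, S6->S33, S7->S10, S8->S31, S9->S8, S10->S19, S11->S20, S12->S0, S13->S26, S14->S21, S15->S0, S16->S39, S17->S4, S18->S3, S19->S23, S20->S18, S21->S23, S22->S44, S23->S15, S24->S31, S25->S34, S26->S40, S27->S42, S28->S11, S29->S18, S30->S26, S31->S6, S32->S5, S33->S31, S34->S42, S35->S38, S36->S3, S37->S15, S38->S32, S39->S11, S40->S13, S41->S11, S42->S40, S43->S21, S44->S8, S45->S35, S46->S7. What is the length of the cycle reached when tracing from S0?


Trace from S0 until a state repeats:
  S0 -> S14 -> S21 -> S23 -> S15 -> S0
S0 first seen at step 0, revisited at step 5.
Cycle length = 5 - 0 = 5

5


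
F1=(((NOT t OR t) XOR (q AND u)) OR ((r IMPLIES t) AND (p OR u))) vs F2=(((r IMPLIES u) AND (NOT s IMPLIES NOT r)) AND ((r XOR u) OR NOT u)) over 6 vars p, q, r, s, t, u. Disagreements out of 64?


F1 = (((NOT t OR t) XOR (q AND u)) OR ((r IMPLIES t) AND (p OR u)))
F2 = (((r IMPLIES u) AND (NOT s IMPLIES NOT r)) AND ((r XOR u) OR NOT u))
Evaluate both on each of 64 rows (bits = p,q,r,s,t,u):
  row 0 [000000]: F1=1 F2=1 -> 0
  row 1 [000001]: F1=1 F2=1 -> 0
  row 2 [000010]: F1=1 F2=1 -> 0
  row 3 [000011]: F1=1 F2=1 -> 0
  row 4 [000100]: F1=1 F2=1 -> 0
  (every remaining row is evaluated the same way; all 64 results are listed next)
Full result column, 8 rows per line (p,q,r fixed per line; s,t,u runs 000..111 left to right):
  rows 0-7 [p,q,r=000]: 00000000  (ones: 0)
  rows 8-15 [p,q,r=001]: 11111111  (ones: 8)
  rows 16-23 [p,q,r=010]: 00000000  (ones: 0)
  rows 24-31 [p,q,r=011]: 10111011  (ones: 6)
  rows 32-39 [p,q,r=100]: 00000000  (ones: 0)
  rows 40-47 [p,q,r=101]: 11111111  (ones: 8)
  rows 48-55 [p,q,r=110]: 00000000  (ones: 0)
  rows 56-63 [p,q,r=111]: 10111011  (ones: 6)
Disagreements = 0+8+0+6+0+8+0+6 = 28

28


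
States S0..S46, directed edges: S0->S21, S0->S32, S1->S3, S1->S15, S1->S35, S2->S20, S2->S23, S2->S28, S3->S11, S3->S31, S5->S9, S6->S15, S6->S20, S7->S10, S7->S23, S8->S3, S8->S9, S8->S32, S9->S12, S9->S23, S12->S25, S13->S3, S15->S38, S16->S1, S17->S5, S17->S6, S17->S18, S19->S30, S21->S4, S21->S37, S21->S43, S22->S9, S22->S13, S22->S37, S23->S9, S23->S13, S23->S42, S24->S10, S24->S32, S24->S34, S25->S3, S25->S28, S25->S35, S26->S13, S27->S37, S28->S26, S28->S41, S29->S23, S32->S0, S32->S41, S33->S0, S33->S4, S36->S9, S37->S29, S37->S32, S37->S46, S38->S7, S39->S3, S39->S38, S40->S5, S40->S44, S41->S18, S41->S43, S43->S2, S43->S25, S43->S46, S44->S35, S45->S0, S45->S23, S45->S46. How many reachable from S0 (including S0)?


BFS from S0:
  layer 0: {S0}
  layer 1: {S21, S32}
  layer 2: {S4, S37, S41, S43}
  layer 3: {S2, S18, S25, S29, S46}
  layer 4: {S3, S20, S23, S28, S35}
  layer 5: {S9, S11, S13, S26, S31, S42}
  layer 6: {S12}
Reachable set: {S0, S2, S3, S4, S9, S11, S12, S13, S18, S20, S21, S23, S25, S26, S28, S29, S31, S32, S35, S37, S41, S42, S43, S46}
Count = 24

24


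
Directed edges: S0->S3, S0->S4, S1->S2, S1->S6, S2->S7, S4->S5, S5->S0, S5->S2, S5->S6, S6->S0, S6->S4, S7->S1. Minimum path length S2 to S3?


BFS layer-by-layer from S2:
  dist 0: {S2}
  dist 1: {S7}
  dist 2: {S1}
  dist 3: {S6}
  dist 4: {S0, S4}
  dist 5: {S3, S5}
  -> S3 reached at distance 5
Shortest path length = 5

5


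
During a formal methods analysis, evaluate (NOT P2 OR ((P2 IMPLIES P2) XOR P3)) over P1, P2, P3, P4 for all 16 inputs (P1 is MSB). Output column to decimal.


Formula: (NOT P2 OR ((P2 IMPLIES P2) XOR P3)) over P1, P2, P3, P4 (16 rows)
Evaluate each row (bits = P1,P2,P3,P4, MSB first):
  row 0 [0000]: (NOT 0 OR ((0 IMPLIES 0) XOR 0)) -> 1
  row 1 [0001]: (NOT 0 OR ((0 IMPLIES 0) XOR 0)) -> 1
  row 2 [0010]: (NOT 0 OR ((0 IMPLIES 0) XOR 1)) -> 1
  row 3 [0011]: (NOT 0 OR ((0 IMPLIES 0) XOR 1)) -> 1
  row 4 [0100]: (NOT 1 OR ((1 IMPLIES 1) XOR 0)) -> 1
  row 5 [0101]: (NOT 1 OR ((1 IMPLIES 1) XOR 0)) -> 1
  row 6 [0110]: (NOT 1 OR ((1 IMPLIES 1) XOR 1)) -> 0
  row 7 [0111]: (NOT 1 OR ((1 IMPLIES 1) XOR 1)) -> 0
  row 8 [1000]: (NOT 0 OR ((0 IMPLIES 0) XOR 0)) -> 1
  row 9 [1001]: (NOT 0 OR ((0 IMPLIES 0) XOR 0)) -> 1
  row 10 [1010]: (NOT 0 OR ((0 IMPLIES 0) XOR 1)) -> 1
  row 11 [1011]: (NOT 0 OR ((0 IMPLIES 0) XOR 1)) -> 1
  row 12 [1100]: (NOT 1 OR ((1 IMPLIES 1) XOR 0)) -> 1
  row 13 [1101]: (NOT 1 OR ((1 IMPLIES 1) XOR 0)) -> 1
  row 14 [1110]: (NOT 1 OR ((1 IMPLIES 1) XOR 1)) -> 0
  row 15 [1111]: (NOT 1 OR ((1 IMPLIES 1) XOR 1)) -> 0
Full result column, 4 rows per line (P1,P2 fixed per line; P3,P4 runs 00..11 left to right):
  rows 0-3 [P1,P2=00]: 1111  = hex F
  rows 4-7 [P1,P2=01]: 1100  = hex C
  rows 8-11 [P1,P2=10]: 1111  = hex F
  rows 12-15 [P1,P2=11]: 1100  = hex C
Output column (row 0 .. row 15) = 1111110011111100
Output column grouped in 4s = 1111 1100 1111 1100 = 0xFCFC
Convert to decimal digit by digit (value = value*16 + digit):
  F -> 15
  15*16 + 12 (C) = 252
  252*16 + 15 (F) = 4047
  4047*16 + 12 (C) = 64764
Decimal = 64764

64764
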